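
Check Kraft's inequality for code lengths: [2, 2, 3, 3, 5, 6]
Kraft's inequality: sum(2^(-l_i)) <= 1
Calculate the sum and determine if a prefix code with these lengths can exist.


Sum = 2^(-2) + 2^(-2) + 2^(-3) + 2^(-3) + 2^(-5) + 2^(-6)
    = 0.25 + 0.25 + 0.125 + 0.125 + 0.03125 + 0.015625
    = 51/64 = 0.796875
Since 0.796875 <= 1, Kraft's inequality IS satisfied.
A prefix code with these lengths CAN exist.

Kraft sum = 0.796875. Satisfied.


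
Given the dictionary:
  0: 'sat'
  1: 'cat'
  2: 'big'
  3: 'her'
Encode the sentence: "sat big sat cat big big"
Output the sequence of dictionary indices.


Look up each word in the dictionary:
  'sat' -> 0
  'big' -> 2
  'sat' -> 0
  'cat' -> 1
  'big' -> 2
  'big' -> 2

Encoded: [0, 2, 0, 1, 2, 2]


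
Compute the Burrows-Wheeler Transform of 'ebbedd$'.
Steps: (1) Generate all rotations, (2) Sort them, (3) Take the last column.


Rotations (sorted):
  0: $ebbedd -> last char: d
  1: bbedd$e -> last char: e
  2: bedd$eb -> last char: b
  3: d$ebbed -> last char: d
  4: dd$ebbe -> last char: e
  5: ebbedd$ -> last char: $
  6: edd$ebb -> last char: b


BWT = debde$b


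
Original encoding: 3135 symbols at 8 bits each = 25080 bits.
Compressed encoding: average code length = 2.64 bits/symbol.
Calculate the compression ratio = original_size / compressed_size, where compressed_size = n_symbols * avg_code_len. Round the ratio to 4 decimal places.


original_size = n_symbols * orig_bits = 3135 * 8 = 25080 bits
compressed_size = n_symbols * avg_code_len = 3135 * 2.64 = 8276.4 bits
ratio = original_size / compressed_size = 25080 / 8276.4 = 3.0303

Compression ratio = 3.0303


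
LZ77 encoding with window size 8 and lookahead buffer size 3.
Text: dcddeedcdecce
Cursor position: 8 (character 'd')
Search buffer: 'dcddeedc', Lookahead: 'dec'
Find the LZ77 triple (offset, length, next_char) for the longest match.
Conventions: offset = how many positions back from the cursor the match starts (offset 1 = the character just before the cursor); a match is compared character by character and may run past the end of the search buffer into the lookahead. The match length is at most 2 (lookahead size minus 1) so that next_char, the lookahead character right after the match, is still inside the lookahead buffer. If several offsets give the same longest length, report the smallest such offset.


Try each offset into the search buffer:
  offset=1 (pos 7, char 'c'): match length 0
  offset=2 (pos 6, char 'd'): match length 1
  offset=3 (pos 5, char 'e'): match length 0
  offset=4 (pos 4, char 'e'): match length 0
  offset=5 (pos 3, char 'd'): match length 2
  offset=6 (pos 2, char 'd'): match length 1
  offset=7 (pos 1, char 'c'): match length 0
  offset=8 (pos 0, char 'd'): match length 1
Longest match has length 2 at offset 5.
next_char = character at position 8 + 2 = 10 -> 'c'

Best match: offset=5, length=2 (matching 'de' starting at position 3)
LZ77 triple: (5, 2, 'c')


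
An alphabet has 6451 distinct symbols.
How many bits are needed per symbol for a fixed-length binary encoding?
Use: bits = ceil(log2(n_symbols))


log2(6451) = 12.6553
Bracket: 2^12 = 4096 < 6451 <= 2^13 = 8192
So ceil(log2(6451)) = 13

bits = ceil(log2(6451)) = ceil(12.6553) = 13 bits


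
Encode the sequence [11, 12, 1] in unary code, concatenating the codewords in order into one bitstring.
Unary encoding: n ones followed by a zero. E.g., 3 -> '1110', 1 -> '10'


Encode each number as n ones followed by a terminating 0:
  11 -> 111111111110 (12 bits)
  12 -> 1111111111110 (13 bits)
  1 -> 10 (2 bits)
Total length = 12 + 13 + 2 = 27 bits.

Unary([11, 12, 1]) = 111111111110111111111111010 (27 bits)


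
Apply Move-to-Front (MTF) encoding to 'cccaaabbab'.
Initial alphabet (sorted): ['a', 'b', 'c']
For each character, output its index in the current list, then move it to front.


MTF encoding:
'c': index 2 in ['a', 'b', 'c'] -> ['c', 'a', 'b']
'c': index 0 in ['c', 'a', 'b'] -> ['c', 'a', 'b']
'c': index 0 in ['c', 'a', 'b'] -> ['c', 'a', 'b']
'a': index 1 in ['c', 'a', 'b'] -> ['a', 'c', 'b']
'a': index 0 in ['a', 'c', 'b'] -> ['a', 'c', 'b']
'a': index 0 in ['a', 'c', 'b'] -> ['a', 'c', 'b']
'b': index 2 in ['a', 'c', 'b'] -> ['b', 'a', 'c']
'b': index 0 in ['b', 'a', 'c'] -> ['b', 'a', 'c']
'a': index 1 in ['b', 'a', 'c'] -> ['a', 'b', 'c']
'b': index 1 in ['a', 'b', 'c'] -> ['b', 'a', 'c']


Output: [2, 0, 0, 1, 0, 0, 2, 0, 1, 1]


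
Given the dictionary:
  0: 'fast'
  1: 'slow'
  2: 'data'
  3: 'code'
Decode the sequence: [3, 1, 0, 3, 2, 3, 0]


Look up each index in the dictionary:
  3 -> 'code'
  1 -> 'slow'
  0 -> 'fast'
  3 -> 'code'
  2 -> 'data'
  3 -> 'code'
  0 -> 'fast'

Decoded: "code slow fast code data code fast"


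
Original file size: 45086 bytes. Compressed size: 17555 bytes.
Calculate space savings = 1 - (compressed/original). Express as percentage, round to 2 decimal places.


ratio = compressed/original = 17555/45086 = 0.389367
savings = 1 - ratio = 1 - 0.389367 = 0.610633
as a percentage: 0.610633 * 100 = 61.06%

Space savings = 1 - 17555/45086 = 61.06%


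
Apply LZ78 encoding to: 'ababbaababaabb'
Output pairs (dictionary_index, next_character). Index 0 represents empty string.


LZ78 encoding steps:
Dictionary: {0: ''}
Step 1: w='' (idx 0), next='a' -> output (0, 'a'), add 'a' as idx 1
Step 2: w='' (idx 0), next='b' -> output (0, 'b'), add 'b' as idx 2
Step 3: w='a' (idx 1), next='b' -> output (1, 'b'), add 'ab' as idx 3
Step 4: w='b' (idx 2), next='a' -> output (2, 'a'), add 'ba' as idx 4
Step 5: w='ab' (idx 3), next='a' -> output (3, 'a'), add 'aba' as idx 5
Step 6: w='ba' (idx 4), next='a' -> output (4, 'a'), add 'baa' as idx 6
Step 7: w='b' (idx 2), next='b' -> output (2, 'b'), add 'bb' as idx 7


Encoded: [(0, 'a'), (0, 'b'), (1, 'b'), (2, 'a'), (3, 'a'), (4, 'a'), (2, 'b')]


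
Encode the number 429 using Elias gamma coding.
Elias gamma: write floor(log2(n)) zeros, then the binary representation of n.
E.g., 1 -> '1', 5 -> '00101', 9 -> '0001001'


num_bits = floor(log2(429)) + 1 = 9
leading_zeros = num_bits - 1 = 8
binary(429) = 110101101

Elias gamma(429) = '00000000' + '110101101' = 00000000110101101 (17 bits)


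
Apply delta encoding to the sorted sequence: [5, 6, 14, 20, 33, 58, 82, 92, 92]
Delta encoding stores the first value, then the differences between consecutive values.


First value: 5
Deltas:
  6 - 5 = 1
  14 - 6 = 8
  20 - 14 = 6
  33 - 20 = 13
  58 - 33 = 25
  82 - 58 = 24
  92 - 82 = 10
  92 - 92 = 0


Delta encoded: [5, 1, 8, 6, 13, 25, 24, 10, 0]


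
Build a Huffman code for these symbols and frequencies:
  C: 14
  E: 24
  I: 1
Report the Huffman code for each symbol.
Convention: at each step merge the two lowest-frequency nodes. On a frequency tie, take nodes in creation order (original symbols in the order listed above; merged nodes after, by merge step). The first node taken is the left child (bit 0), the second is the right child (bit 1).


Huffman tree construction:
Step 1: Merge I(1) + C(14) = 15
Step 2: Merge (I+C)(15) + E(24) = 39
Read each symbol's code off the tree from the root (left child = 0, right child = 1).

Codes:
  C: 01 (length 2)
  E: 1 (length 1)
  I: 00 (length 2)
Average code length: 54/39 = 1.3846 bits/symbol


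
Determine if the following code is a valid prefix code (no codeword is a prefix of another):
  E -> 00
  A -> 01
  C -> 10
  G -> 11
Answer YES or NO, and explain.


Checking each pair (does one codeword prefix another?):
  E='00' vs A='01': no prefix
  E='00' vs C='10': no prefix
  E='00' vs G='11': no prefix
  A='01' vs E='00': no prefix
  A='01' vs C='10': no prefix
  A='01' vs G='11': no prefix
  C='10' vs E='00': no prefix
  C='10' vs A='01': no prefix
  C='10' vs G='11': no prefix
  G='11' vs E='00': no prefix
  G='11' vs A='01': no prefix
  G='11' vs C='10': no prefix
No violation found over all pairs.

YES -- this is a valid prefix code. No codeword is a prefix of any other codeword.


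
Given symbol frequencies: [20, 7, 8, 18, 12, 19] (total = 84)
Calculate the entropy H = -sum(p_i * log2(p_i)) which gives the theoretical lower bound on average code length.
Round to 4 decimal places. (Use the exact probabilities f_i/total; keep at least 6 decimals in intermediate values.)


Per-symbol terms -p_i * log2(p_i) with p_i = f_i/84:
  p = 20/84 = 0.238095: log2(p) = -2.070389, -p*log2(p) = 0.492950
  p = 7/84 = 0.083333: log2(p) = -3.584963, -p*log2(p) = 0.298747
  p = 8/84 = 0.095238: log2(p) = -3.392317, -p*log2(p) = 0.323078
  p = 18/84 = 0.214286: log2(p) = -2.222392, -p*log2(p) = 0.476227
  p = 12/84 = 0.142857: log2(p) = -2.807355, -p*log2(p) = 0.401051
  p = 19/84 = 0.226190: log2(p) = -2.144390, -p*log2(p) = 0.485041
H = 0.492950 + 0.298747 + 0.323078 + 0.476227 + 0.401051 + 0.485041 = 2.477094

H = 2.4771 bits/symbol


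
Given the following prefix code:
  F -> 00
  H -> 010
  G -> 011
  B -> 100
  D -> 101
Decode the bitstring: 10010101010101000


Decoding step by step:
Bits 100 -> B
Bits 101 -> D
Bits 010 -> H
Bits 101 -> D
Bits 010 -> H
Bits 00 -> F


Decoded message: BDHDHF


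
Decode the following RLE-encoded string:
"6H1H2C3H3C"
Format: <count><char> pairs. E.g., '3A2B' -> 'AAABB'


Expanding each <count><char> pair:
  6H -> 'HHHHHH'
  1H -> 'H'
  2C -> 'CC'
  3H -> 'HHH'
  3C -> 'CCC'

Decoded = HHHHHHHCCHHHCCC


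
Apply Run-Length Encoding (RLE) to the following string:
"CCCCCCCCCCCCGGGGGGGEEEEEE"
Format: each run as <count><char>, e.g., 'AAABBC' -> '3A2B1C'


Scanning runs left to right:
  i=0: run of 'C' x 12 -> '12C'
  i=12: run of 'G' x 7 -> '7G'
  i=19: run of 'E' x 6 -> '6E'

RLE = 12C7G6E


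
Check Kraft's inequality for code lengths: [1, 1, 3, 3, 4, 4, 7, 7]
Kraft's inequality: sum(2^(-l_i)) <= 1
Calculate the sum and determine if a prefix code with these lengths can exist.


Sum = 2^(-1) + 2^(-1) + 2^(-3) + 2^(-3) + 2^(-4) + 2^(-4) + 2^(-7) + 2^(-7)
    = 0.5 + 0.5 + 0.125 + 0.125 + 0.0625 + 0.0625 + 0.0078125 + 0.0078125
    = 178/128 = 1.390625
Since 1.390625 > 1, Kraft's inequality is NOT satisfied.
A prefix code with these lengths CANNOT exist.

Kraft sum = 1.390625. Not satisfied.


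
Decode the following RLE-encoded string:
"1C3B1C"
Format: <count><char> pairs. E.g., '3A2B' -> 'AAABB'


Expanding each <count><char> pair:
  1C -> 'C'
  3B -> 'BBB'
  1C -> 'C'

Decoded = CBBBC


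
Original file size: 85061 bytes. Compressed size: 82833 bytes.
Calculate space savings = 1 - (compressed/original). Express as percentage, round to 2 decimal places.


ratio = compressed/original = 82833/85061 = 0.973807
savings = 1 - ratio = 1 - 0.973807 = 0.026193
as a percentage: 0.026193 * 100 = 2.62%

Space savings = 1 - 82833/85061 = 2.62%


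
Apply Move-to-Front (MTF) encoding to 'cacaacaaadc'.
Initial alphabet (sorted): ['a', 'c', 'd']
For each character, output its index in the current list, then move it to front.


MTF encoding:
'c': index 1 in ['a', 'c', 'd'] -> ['c', 'a', 'd']
'a': index 1 in ['c', 'a', 'd'] -> ['a', 'c', 'd']
'c': index 1 in ['a', 'c', 'd'] -> ['c', 'a', 'd']
'a': index 1 in ['c', 'a', 'd'] -> ['a', 'c', 'd']
'a': index 0 in ['a', 'c', 'd'] -> ['a', 'c', 'd']
'c': index 1 in ['a', 'c', 'd'] -> ['c', 'a', 'd']
'a': index 1 in ['c', 'a', 'd'] -> ['a', 'c', 'd']
'a': index 0 in ['a', 'c', 'd'] -> ['a', 'c', 'd']
'a': index 0 in ['a', 'c', 'd'] -> ['a', 'c', 'd']
'd': index 2 in ['a', 'c', 'd'] -> ['d', 'a', 'c']
'c': index 2 in ['d', 'a', 'c'] -> ['c', 'd', 'a']


Output: [1, 1, 1, 1, 0, 1, 1, 0, 0, 2, 2]


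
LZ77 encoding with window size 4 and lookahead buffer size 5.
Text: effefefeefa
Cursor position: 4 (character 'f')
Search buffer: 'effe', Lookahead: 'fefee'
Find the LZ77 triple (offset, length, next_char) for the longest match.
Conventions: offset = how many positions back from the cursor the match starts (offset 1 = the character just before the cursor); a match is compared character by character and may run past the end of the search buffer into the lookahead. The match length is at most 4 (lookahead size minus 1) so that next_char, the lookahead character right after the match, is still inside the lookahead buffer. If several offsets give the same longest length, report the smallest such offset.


Try each offset into the search buffer:
  offset=1 (pos 3, char 'e'): match length 0
  offset=2 (pos 2, char 'f'): match length 4
  offset=3 (pos 1, char 'f'): match length 1
  offset=4 (pos 0, char 'e'): match length 0
Longest match has length 4 at offset 2.
next_char = character at position 4 + 4 = 8 -> 'e'

Best match: offset=2, length=4 (matching 'fefe' starting at position 2)
LZ77 triple: (2, 4, 'e')


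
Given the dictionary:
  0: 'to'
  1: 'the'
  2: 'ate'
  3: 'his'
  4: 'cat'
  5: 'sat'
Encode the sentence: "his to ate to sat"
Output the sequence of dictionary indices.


Look up each word in the dictionary:
  'his' -> 3
  'to' -> 0
  'ate' -> 2
  'to' -> 0
  'sat' -> 5

Encoded: [3, 0, 2, 0, 5]


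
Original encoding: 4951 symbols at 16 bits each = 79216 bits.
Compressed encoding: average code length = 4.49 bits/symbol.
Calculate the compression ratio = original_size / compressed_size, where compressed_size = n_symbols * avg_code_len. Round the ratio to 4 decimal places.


original_size = n_symbols * orig_bits = 4951 * 16 = 79216 bits
compressed_size = n_symbols * avg_code_len = 4951 * 4.49 = 22229.99 bits
ratio = original_size / compressed_size = 79216 / 22229.99 = 3.5635

Compression ratio = 3.5635


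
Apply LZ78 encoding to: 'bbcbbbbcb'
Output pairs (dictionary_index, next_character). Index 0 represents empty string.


LZ78 encoding steps:
Dictionary: {0: ''}
Step 1: w='' (idx 0), next='b' -> output (0, 'b'), add 'b' as idx 1
Step 2: w='b' (idx 1), next='c' -> output (1, 'c'), add 'bc' as idx 2
Step 3: w='b' (idx 1), next='b' -> output (1, 'b'), add 'bb' as idx 3
Step 4: w='bb' (idx 3), next='c' -> output (3, 'c'), add 'bbc' as idx 4
Step 5: w='b' (idx 1), end of input -> output (1, '')


Encoded: [(0, 'b'), (1, 'c'), (1, 'b'), (3, 'c'), (1, '')]


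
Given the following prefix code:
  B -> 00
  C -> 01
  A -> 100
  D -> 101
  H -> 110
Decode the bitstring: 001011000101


Decoding step by step:
Bits 00 -> B
Bits 101 -> D
Bits 100 -> A
Bits 01 -> C
Bits 01 -> C


Decoded message: BDACC


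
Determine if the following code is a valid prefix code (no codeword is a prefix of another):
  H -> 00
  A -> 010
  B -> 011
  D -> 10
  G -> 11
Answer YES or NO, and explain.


Checking each pair (does one codeword prefix another?):
  H='00' vs A='010': no prefix
  H='00' vs B='011': no prefix
  H='00' vs D='10': no prefix
  H='00' vs G='11': no prefix
  A='010' vs H='00': no prefix
  A='010' vs B='011': no prefix
  A='010' vs D='10': no prefix
  A='010' vs G='11': no prefix
  B='011' vs H='00': no prefix
  B='011' vs A='010': no prefix
  B='011' vs D='10': no prefix
  B='011' vs G='11': no prefix
  D='10' vs H='00': no prefix
  D='10' vs A='010': no prefix
  D='10' vs B='011': no prefix
  D='10' vs G='11': no prefix
  G='11' vs H='00': no prefix
  G='11' vs A='010': no prefix
  G='11' vs B='011': no prefix
  G='11' vs D='10': no prefix
No violation found over all pairs.

YES -- this is a valid prefix code. No codeword is a prefix of any other codeword.


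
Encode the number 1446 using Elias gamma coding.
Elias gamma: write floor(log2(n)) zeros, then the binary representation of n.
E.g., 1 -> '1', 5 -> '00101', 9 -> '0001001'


num_bits = floor(log2(1446)) + 1 = 11
leading_zeros = num_bits - 1 = 10
binary(1446) = 10110100110

Elias gamma(1446) = '0000000000' + '10110100110' = 000000000010110100110 (21 bits)


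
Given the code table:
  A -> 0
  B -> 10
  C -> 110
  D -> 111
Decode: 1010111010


Decoding:
10 -> B
10 -> B
111 -> D
0 -> A
10 -> B


Result: BBDAB


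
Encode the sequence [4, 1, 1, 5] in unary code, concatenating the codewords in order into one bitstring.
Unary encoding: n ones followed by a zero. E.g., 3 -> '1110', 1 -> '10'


Encode each number as n ones followed by a terminating 0:
  4 -> 11110 (5 bits)
  1 -> 10 (2 bits)
  1 -> 10 (2 bits)
  5 -> 111110 (6 bits)
Total length = 5 + 2 + 2 + 6 = 15 bits.

Unary([4, 1, 1, 5]) = 111101010111110 (15 bits)


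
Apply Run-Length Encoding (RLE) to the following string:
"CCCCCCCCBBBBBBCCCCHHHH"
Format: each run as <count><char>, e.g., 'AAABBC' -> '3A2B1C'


Scanning runs left to right:
  i=0: run of 'C' x 8 -> '8C'
  i=8: run of 'B' x 6 -> '6B'
  i=14: run of 'C' x 4 -> '4C'
  i=18: run of 'H' x 4 -> '4H'

RLE = 8C6B4C4H


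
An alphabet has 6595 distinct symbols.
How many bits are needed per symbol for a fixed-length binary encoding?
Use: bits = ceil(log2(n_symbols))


log2(6595) = 12.6872
Bracket: 2^12 = 4096 < 6595 <= 2^13 = 8192
So ceil(log2(6595)) = 13

bits = ceil(log2(6595)) = ceil(12.6872) = 13 bits


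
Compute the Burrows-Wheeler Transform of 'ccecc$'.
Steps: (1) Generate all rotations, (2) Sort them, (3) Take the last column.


Rotations (sorted):
  0: $ccecc -> last char: c
  1: c$ccec -> last char: c
  2: cc$cce -> last char: e
  3: ccecc$ -> last char: $
  4: cecc$c -> last char: c
  5: ecc$cc -> last char: c


BWT = cce$cc


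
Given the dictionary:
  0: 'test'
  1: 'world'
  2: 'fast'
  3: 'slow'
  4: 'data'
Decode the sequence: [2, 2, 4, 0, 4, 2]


Look up each index in the dictionary:
  2 -> 'fast'
  2 -> 'fast'
  4 -> 'data'
  0 -> 'test'
  4 -> 'data'
  2 -> 'fast'

Decoded: "fast fast data test data fast"


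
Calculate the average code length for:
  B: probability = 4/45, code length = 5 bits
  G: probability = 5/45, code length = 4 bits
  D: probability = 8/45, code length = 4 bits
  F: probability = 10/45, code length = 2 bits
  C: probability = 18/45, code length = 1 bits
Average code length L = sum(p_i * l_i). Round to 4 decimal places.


Weighted contributions p_i * l_i:
  B: (4/45) * 5 = 20/45
  G: (5/45) * 4 = 20/45
  D: (8/45) * 4 = 32/45
  F: (10/45) * 2 = 20/45
  C: (18/45) * 1 = 18/45
Sum = (20 + 20 + 32 + 20 + 18)/45 = 110/45

L = 110/45 = 2.4444 bits/symbol


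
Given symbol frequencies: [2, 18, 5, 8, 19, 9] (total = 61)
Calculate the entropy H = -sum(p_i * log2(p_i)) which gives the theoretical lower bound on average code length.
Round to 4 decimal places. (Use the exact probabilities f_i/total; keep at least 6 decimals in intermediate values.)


Per-symbol terms -p_i * log2(p_i) with p_i = f_i/61:
  p = 2/61 = 0.032787: log2(p) = -4.930737, -p*log2(p) = 0.161664
  p = 18/61 = 0.295082: log2(p) = -1.760812, -p*log2(p) = 0.519584
  p = 5/61 = 0.081967: log2(p) = -3.608809, -p*log2(p) = 0.295804
  p = 8/61 = 0.131148: log2(p) = -2.930737, -p*log2(p) = 0.384359
  p = 19/61 = 0.311475: log2(p) = -1.682810, -p*log2(p) = 0.524154
  p = 9/61 = 0.147541: log2(p) = -2.760812, -p*log2(p) = 0.407333
H = 0.161664 + 0.519584 + 0.295804 + 0.384359 + 0.524154 + 0.407333 = 2.292898

H = 2.2929 bits/symbol


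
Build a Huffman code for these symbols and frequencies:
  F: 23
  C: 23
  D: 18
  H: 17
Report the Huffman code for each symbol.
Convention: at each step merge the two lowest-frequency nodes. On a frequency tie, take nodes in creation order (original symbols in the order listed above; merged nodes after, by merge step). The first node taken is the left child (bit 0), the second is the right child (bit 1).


Huffman tree construction:
Step 1: Merge H(17) + D(18) = 35
Step 2: Merge F(23) + C(23) = 46
Step 3: Merge (H+D)(35) + (F+C)(46) = 81
Read each symbol's code off the tree from the root (left child = 0, right child = 1).

Codes:
  F: 10 (length 2)
  C: 11 (length 2)
  D: 01 (length 2)
  H: 00 (length 2)
Average code length: 162/81 = 2.0000 bits/symbol


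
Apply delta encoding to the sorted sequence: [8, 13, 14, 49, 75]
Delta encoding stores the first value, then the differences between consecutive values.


First value: 8
Deltas:
  13 - 8 = 5
  14 - 13 = 1
  49 - 14 = 35
  75 - 49 = 26


Delta encoded: [8, 5, 1, 35, 26]


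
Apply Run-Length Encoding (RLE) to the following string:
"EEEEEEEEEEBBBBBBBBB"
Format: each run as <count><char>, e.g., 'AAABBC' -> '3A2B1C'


Scanning runs left to right:
  i=0: run of 'E' x 10 -> '10E'
  i=10: run of 'B' x 9 -> '9B'

RLE = 10E9B


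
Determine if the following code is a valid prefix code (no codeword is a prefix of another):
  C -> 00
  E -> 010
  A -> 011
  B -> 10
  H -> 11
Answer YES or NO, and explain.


Checking each pair (does one codeword prefix another?):
  C='00' vs E='010': no prefix
  C='00' vs A='011': no prefix
  C='00' vs B='10': no prefix
  C='00' vs H='11': no prefix
  E='010' vs C='00': no prefix
  E='010' vs A='011': no prefix
  E='010' vs B='10': no prefix
  E='010' vs H='11': no prefix
  A='011' vs C='00': no prefix
  A='011' vs E='010': no prefix
  A='011' vs B='10': no prefix
  A='011' vs H='11': no prefix
  B='10' vs C='00': no prefix
  B='10' vs E='010': no prefix
  B='10' vs A='011': no prefix
  B='10' vs H='11': no prefix
  H='11' vs C='00': no prefix
  H='11' vs E='010': no prefix
  H='11' vs A='011': no prefix
  H='11' vs B='10': no prefix
No violation found over all pairs.

YES -- this is a valid prefix code. No codeword is a prefix of any other codeword.


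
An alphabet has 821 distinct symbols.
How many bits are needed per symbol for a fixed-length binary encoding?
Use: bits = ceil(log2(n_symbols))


log2(821) = 9.6812
Bracket: 2^9 = 512 < 821 <= 2^10 = 1024
So ceil(log2(821)) = 10

bits = ceil(log2(821)) = ceil(9.6812) = 10 bits


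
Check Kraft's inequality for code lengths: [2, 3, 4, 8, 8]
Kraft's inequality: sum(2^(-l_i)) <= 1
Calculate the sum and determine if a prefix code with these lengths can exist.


Sum = 2^(-2) + 2^(-3) + 2^(-4) + 2^(-8) + 2^(-8)
    = 0.25 + 0.125 + 0.0625 + 0.00390625 + 0.00390625
    = 114/256 = 0.4453125
Since 0.4453125 <= 1, Kraft's inequality IS satisfied.
A prefix code with these lengths CAN exist.

Kraft sum = 0.4453125. Satisfied.


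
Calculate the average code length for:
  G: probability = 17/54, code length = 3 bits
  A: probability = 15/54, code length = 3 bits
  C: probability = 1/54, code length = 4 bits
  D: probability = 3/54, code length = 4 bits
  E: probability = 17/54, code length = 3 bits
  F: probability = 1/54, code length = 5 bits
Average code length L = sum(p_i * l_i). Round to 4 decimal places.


Weighted contributions p_i * l_i:
  G: (17/54) * 3 = 51/54
  A: (15/54) * 3 = 45/54
  C: (1/54) * 4 = 4/54
  D: (3/54) * 4 = 12/54
  E: (17/54) * 3 = 51/54
  F: (1/54) * 5 = 5/54
Sum = (51 + 45 + 4 + 12 + 51 + 5)/54 = 168/54

L = 168/54 = 3.1111 bits/symbol


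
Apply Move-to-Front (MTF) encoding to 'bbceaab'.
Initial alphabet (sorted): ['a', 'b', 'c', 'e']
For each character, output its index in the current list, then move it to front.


MTF encoding:
'b': index 1 in ['a', 'b', 'c', 'e'] -> ['b', 'a', 'c', 'e']
'b': index 0 in ['b', 'a', 'c', 'e'] -> ['b', 'a', 'c', 'e']
'c': index 2 in ['b', 'a', 'c', 'e'] -> ['c', 'b', 'a', 'e']
'e': index 3 in ['c', 'b', 'a', 'e'] -> ['e', 'c', 'b', 'a']
'a': index 3 in ['e', 'c', 'b', 'a'] -> ['a', 'e', 'c', 'b']
'a': index 0 in ['a', 'e', 'c', 'b'] -> ['a', 'e', 'c', 'b']
'b': index 3 in ['a', 'e', 'c', 'b'] -> ['b', 'a', 'e', 'c']


Output: [1, 0, 2, 3, 3, 0, 3]


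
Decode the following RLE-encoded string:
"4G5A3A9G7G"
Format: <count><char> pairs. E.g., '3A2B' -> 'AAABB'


Expanding each <count><char> pair:
  4G -> 'GGGG'
  5A -> 'AAAAA'
  3A -> 'AAA'
  9G -> 'GGGGGGGGG'
  7G -> 'GGGGGGG'

Decoded = GGGGAAAAAAAAGGGGGGGGGGGGGGGG


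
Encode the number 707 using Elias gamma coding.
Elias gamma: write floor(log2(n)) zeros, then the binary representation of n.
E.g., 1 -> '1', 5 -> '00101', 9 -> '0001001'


num_bits = floor(log2(707)) + 1 = 10
leading_zeros = num_bits - 1 = 9
binary(707) = 1011000011

Elias gamma(707) = '000000000' + '1011000011' = 0000000001011000011 (19 bits)


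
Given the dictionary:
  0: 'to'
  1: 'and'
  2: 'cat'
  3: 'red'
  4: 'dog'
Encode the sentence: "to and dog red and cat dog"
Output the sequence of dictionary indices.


Look up each word in the dictionary:
  'to' -> 0
  'and' -> 1
  'dog' -> 4
  'red' -> 3
  'and' -> 1
  'cat' -> 2
  'dog' -> 4

Encoded: [0, 1, 4, 3, 1, 2, 4]


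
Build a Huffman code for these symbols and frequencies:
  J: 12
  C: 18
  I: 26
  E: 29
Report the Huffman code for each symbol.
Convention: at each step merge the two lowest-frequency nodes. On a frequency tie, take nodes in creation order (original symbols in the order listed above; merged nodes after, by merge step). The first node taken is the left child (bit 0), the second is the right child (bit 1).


Huffman tree construction:
Step 1: Merge J(12) + C(18) = 30
Step 2: Merge I(26) + E(29) = 55
Step 3: Merge (J+C)(30) + (I+E)(55) = 85
Read each symbol's code off the tree from the root (left child = 0, right child = 1).

Codes:
  J: 00 (length 2)
  C: 01 (length 2)
  I: 10 (length 2)
  E: 11 (length 2)
Average code length: 170/85 = 2.0000 bits/symbol


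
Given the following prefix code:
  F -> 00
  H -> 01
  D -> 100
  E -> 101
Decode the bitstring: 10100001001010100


Decoding step by step:
Bits 101 -> E
Bits 00 -> F
Bits 00 -> F
Bits 100 -> D
Bits 101 -> E
Bits 01 -> H
Bits 00 -> F


Decoded message: EFFDEHF


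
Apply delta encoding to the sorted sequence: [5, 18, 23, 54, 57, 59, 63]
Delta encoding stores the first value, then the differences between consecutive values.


First value: 5
Deltas:
  18 - 5 = 13
  23 - 18 = 5
  54 - 23 = 31
  57 - 54 = 3
  59 - 57 = 2
  63 - 59 = 4


Delta encoded: [5, 13, 5, 31, 3, 2, 4]


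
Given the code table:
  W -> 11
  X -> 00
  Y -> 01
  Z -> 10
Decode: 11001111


Decoding:
11 -> W
00 -> X
11 -> W
11 -> W


Result: WXWW


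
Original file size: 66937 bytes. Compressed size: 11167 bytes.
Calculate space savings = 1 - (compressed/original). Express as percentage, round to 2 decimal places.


ratio = compressed/original = 11167/66937 = 0.166829
savings = 1 - ratio = 1 - 0.166829 = 0.833171
as a percentage: 0.833171 * 100 = 83.32%

Space savings = 1 - 11167/66937 = 83.32%


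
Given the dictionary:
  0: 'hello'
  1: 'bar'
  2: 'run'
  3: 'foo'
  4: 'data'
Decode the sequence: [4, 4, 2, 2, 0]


Look up each index in the dictionary:
  4 -> 'data'
  4 -> 'data'
  2 -> 'run'
  2 -> 'run'
  0 -> 'hello'

Decoded: "data data run run hello"


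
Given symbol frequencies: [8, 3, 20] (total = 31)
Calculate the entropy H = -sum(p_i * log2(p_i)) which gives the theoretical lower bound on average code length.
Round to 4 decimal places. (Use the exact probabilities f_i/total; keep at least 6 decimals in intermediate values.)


Per-symbol terms -p_i * log2(p_i) with p_i = f_i/31:
  p = 8/31 = 0.258065: log2(p) = -1.954196, -p*log2(p) = 0.504309
  p = 3/31 = 0.096774: log2(p) = -3.369234, -p*log2(p) = 0.326055
  p = 20/31 = 0.645161: log2(p) = -0.632268, -p*log2(p) = 0.407915
H = 0.504309 + 0.326055 + 0.407915 = 1.238279

H = 1.2383 bits/symbol


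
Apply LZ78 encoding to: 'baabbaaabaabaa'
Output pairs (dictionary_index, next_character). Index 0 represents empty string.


LZ78 encoding steps:
Dictionary: {0: ''}
Step 1: w='' (idx 0), next='b' -> output (0, 'b'), add 'b' as idx 1
Step 2: w='' (idx 0), next='a' -> output (0, 'a'), add 'a' as idx 2
Step 3: w='a' (idx 2), next='b' -> output (2, 'b'), add 'ab' as idx 3
Step 4: w='b' (idx 1), next='a' -> output (1, 'a'), add 'ba' as idx 4
Step 5: w='a' (idx 2), next='a' -> output (2, 'a'), add 'aa' as idx 5
Step 6: w='ba' (idx 4), next='a' -> output (4, 'a'), add 'baa' as idx 6
Step 7: w='baa' (idx 6), end of input -> output (6, '')


Encoded: [(0, 'b'), (0, 'a'), (2, 'b'), (1, 'a'), (2, 'a'), (4, 'a'), (6, '')]


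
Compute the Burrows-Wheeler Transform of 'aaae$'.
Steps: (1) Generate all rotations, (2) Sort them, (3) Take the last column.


Rotations (sorted):
  0: $aaae -> last char: e
  1: aaae$ -> last char: $
  2: aae$a -> last char: a
  3: ae$aa -> last char: a
  4: e$aaa -> last char: a


BWT = e$aaa


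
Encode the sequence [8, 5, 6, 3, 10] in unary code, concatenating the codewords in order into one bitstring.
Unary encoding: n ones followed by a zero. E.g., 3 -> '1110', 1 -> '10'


Encode each number as n ones followed by a terminating 0:
  8 -> 111111110 (9 bits)
  5 -> 111110 (6 bits)
  6 -> 1111110 (7 bits)
  3 -> 1110 (4 bits)
  10 -> 11111111110 (11 bits)
Total length = 9 + 6 + 7 + 4 + 11 = 37 bits.

Unary([8, 5, 6, 3, 10]) = 1111111101111101111110111011111111110 (37 bits)


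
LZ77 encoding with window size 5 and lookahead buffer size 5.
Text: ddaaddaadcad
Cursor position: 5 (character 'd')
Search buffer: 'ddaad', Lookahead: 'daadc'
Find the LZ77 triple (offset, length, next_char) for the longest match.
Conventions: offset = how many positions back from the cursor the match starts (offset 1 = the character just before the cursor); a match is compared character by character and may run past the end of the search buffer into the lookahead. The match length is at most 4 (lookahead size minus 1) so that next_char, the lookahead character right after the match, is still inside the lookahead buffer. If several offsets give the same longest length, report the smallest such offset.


Try each offset into the search buffer:
  offset=1 (pos 4, char 'd'): match length 1
  offset=2 (pos 3, char 'a'): match length 0
  offset=3 (pos 2, char 'a'): match length 0
  offset=4 (pos 1, char 'd'): match length 4
  offset=5 (pos 0, char 'd'): match length 1
Longest match has length 4 at offset 4.
next_char = character at position 5 + 4 = 9 -> 'c'

Best match: offset=4, length=4 (matching 'daad' starting at position 1)
LZ77 triple: (4, 4, 'c')


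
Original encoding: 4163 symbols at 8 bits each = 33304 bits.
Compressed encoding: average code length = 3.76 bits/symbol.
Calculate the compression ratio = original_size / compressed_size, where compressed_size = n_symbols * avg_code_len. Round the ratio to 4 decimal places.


original_size = n_symbols * orig_bits = 4163 * 8 = 33304 bits
compressed_size = n_symbols * avg_code_len = 4163 * 3.76 = 15652.88 bits
ratio = original_size / compressed_size = 33304 / 15652.88 = 2.1277

Compression ratio = 2.1277


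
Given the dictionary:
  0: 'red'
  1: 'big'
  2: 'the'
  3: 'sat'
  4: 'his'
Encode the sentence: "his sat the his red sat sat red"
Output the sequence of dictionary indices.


Look up each word in the dictionary:
  'his' -> 4
  'sat' -> 3
  'the' -> 2
  'his' -> 4
  'red' -> 0
  'sat' -> 3
  'sat' -> 3
  'red' -> 0

Encoded: [4, 3, 2, 4, 0, 3, 3, 0]


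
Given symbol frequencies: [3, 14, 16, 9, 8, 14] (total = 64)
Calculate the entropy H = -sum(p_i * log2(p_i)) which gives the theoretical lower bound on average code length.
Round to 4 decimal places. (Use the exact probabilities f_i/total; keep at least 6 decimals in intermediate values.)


Per-symbol terms -p_i * log2(p_i) with p_i = f_i/64:
  p = 3/64 = 0.046875: log2(p) = -4.415037, -p*log2(p) = 0.206955
  p = 14/64 = 0.218750: log2(p) = -2.192645, -p*log2(p) = 0.479641
  p = 16/64 = 0.250000: log2(p) = -2.000000, -p*log2(p) = 0.500000
  p = 9/64 = 0.140625: log2(p) = -2.830075, -p*log2(p) = 0.397979
  p = 8/64 = 0.125000: log2(p) = -3.000000, -p*log2(p) = 0.375000
  p = 14/64 = 0.218750: log2(p) = -2.192645, -p*log2(p) = 0.479641
H = 0.206955 + 0.479641 + 0.500000 + 0.397979 + 0.375000 + 0.479641 = 2.439216

H = 2.4392 bits/symbol


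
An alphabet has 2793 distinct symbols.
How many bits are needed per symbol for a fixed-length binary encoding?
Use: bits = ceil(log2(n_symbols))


log2(2793) = 11.4476
Bracket: 2^11 = 2048 < 2793 <= 2^12 = 4096
So ceil(log2(2793)) = 12

bits = ceil(log2(2793)) = ceil(11.4476) = 12 bits


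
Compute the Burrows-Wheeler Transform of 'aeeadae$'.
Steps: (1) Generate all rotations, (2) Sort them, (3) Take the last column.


Rotations (sorted):
  0: $aeeadae -> last char: e
  1: adae$aee -> last char: e
  2: ae$aeead -> last char: d
  3: aeeadae$ -> last char: $
  4: dae$aeea -> last char: a
  5: e$aeeada -> last char: a
  6: eadae$ae -> last char: e
  7: eeadae$a -> last char: a


BWT = eed$aaea


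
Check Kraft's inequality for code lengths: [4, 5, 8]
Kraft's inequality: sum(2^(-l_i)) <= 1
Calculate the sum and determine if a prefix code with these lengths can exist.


Sum = 2^(-4) + 2^(-5) + 2^(-8)
    = 0.0625 + 0.03125 + 0.00390625
    = 25/256 = 0.09765625
Since 0.09765625 <= 1, Kraft's inequality IS satisfied.
A prefix code with these lengths CAN exist.

Kraft sum = 0.09765625. Satisfied.


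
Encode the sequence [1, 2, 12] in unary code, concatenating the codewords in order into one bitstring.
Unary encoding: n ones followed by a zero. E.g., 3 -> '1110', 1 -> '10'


Encode each number as n ones followed by a terminating 0:
  1 -> 10 (2 bits)
  2 -> 110 (3 bits)
  12 -> 1111111111110 (13 bits)
Total length = 2 + 3 + 13 = 18 bits.

Unary([1, 2, 12]) = 101101111111111110 (18 bits)


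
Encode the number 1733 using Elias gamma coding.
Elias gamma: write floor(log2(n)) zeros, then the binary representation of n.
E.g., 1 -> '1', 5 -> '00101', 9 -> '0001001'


num_bits = floor(log2(1733)) + 1 = 11
leading_zeros = num_bits - 1 = 10
binary(1733) = 11011000101

Elias gamma(1733) = '0000000000' + '11011000101' = 000000000011011000101 (21 bits)


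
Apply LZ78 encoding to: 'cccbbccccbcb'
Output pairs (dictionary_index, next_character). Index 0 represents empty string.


LZ78 encoding steps:
Dictionary: {0: ''}
Step 1: w='' (idx 0), next='c' -> output (0, 'c'), add 'c' as idx 1
Step 2: w='c' (idx 1), next='c' -> output (1, 'c'), add 'cc' as idx 2
Step 3: w='' (idx 0), next='b' -> output (0, 'b'), add 'b' as idx 3
Step 4: w='b' (idx 3), next='c' -> output (3, 'c'), add 'bc' as idx 4
Step 5: w='cc' (idx 2), next='c' -> output (2, 'c'), add 'ccc' as idx 5
Step 6: w='bc' (idx 4), next='b' -> output (4, 'b'), add 'bcb' as idx 6


Encoded: [(0, 'c'), (1, 'c'), (0, 'b'), (3, 'c'), (2, 'c'), (4, 'b')]


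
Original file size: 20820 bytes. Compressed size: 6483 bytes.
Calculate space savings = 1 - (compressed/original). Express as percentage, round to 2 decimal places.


ratio = compressed/original = 6483/20820 = 0.311383
savings = 1 - ratio = 1 - 0.311383 = 0.688617
as a percentage: 0.688617 * 100 = 68.86%

Space savings = 1 - 6483/20820 = 68.86%


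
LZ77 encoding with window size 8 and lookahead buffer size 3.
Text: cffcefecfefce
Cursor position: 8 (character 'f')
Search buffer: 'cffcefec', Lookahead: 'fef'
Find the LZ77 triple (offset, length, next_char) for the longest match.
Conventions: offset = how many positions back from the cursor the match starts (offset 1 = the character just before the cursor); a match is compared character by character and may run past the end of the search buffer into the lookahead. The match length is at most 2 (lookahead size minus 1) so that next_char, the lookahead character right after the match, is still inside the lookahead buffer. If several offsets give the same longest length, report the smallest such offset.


Try each offset into the search buffer:
  offset=1 (pos 7, char 'c'): match length 0
  offset=2 (pos 6, char 'e'): match length 0
  offset=3 (pos 5, char 'f'): match length 2
  offset=4 (pos 4, char 'e'): match length 0
  offset=5 (pos 3, char 'c'): match length 0
  offset=6 (pos 2, char 'f'): match length 1
  offset=7 (pos 1, char 'f'): match length 1
  offset=8 (pos 0, char 'c'): match length 0
Longest match has length 2 at offset 3.
next_char = character at position 8 + 2 = 10 -> 'f'

Best match: offset=3, length=2 (matching 'fe' starting at position 5)
LZ77 triple: (3, 2, 'f')


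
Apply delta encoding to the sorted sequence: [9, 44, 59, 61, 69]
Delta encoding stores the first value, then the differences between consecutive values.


First value: 9
Deltas:
  44 - 9 = 35
  59 - 44 = 15
  61 - 59 = 2
  69 - 61 = 8


Delta encoded: [9, 35, 15, 2, 8]


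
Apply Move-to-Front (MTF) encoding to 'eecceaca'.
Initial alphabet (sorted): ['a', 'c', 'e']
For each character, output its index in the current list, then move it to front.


MTF encoding:
'e': index 2 in ['a', 'c', 'e'] -> ['e', 'a', 'c']
'e': index 0 in ['e', 'a', 'c'] -> ['e', 'a', 'c']
'c': index 2 in ['e', 'a', 'c'] -> ['c', 'e', 'a']
'c': index 0 in ['c', 'e', 'a'] -> ['c', 'e', 'a']
'e': index 1 in ['c', 'e', 'a'] -> ['e', 'c', 'a']
'a': index 2 in ['e', 'c', 'a'] -> ['a', 'e', 'c']
'c': index 2 in ['a', 'e', 'c'] -> ['c', 'a', 'e']
'a': index 1 in ['c', 'a', 'e'] -> ['a', 'c', 'e']


Output: [2, 0, 2, 0, 1, 2, 2, 1]


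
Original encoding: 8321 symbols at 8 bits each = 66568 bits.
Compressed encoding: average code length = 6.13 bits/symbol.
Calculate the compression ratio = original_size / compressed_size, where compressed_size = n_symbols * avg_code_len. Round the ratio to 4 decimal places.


original_size = n_symbols * orig_bits = 8321 * 8 = 66568 bits
compressed_size = n_symbols * avg_code_len = 8321 * 6.13 = 51007.73 bits
ratio = original_size / compressed_size = 66568 / 51007.73 = 1.3051

Compression ratio = 1.3051


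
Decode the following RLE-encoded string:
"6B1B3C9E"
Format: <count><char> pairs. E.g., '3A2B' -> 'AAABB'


Expanding each <count><char> pair:
  6B -> 'BBBBBB'
  1B -> 'B'
  3C -> 'CCC'
  9E -> 'EEEEEEEEE'

Decoded = BBBBBBBCCCEEEEEEEEE


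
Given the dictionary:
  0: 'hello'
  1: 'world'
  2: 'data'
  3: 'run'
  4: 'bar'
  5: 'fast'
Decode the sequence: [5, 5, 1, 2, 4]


Look up each index in the dictionary:
  5 -> 'fast'
  5 -> 'fast'
  1 -> 'world'
  2 -> 'data'
  4 -> 'bar'

Decoded: "fast fast world data bar"


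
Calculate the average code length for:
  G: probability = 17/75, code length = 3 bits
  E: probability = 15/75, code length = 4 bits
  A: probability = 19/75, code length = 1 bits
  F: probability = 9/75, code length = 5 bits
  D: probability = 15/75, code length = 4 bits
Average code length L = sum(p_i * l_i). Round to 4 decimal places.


Weighted contributions p_i * l_i:
  G: (17/75) * 3 = 51/75
  E: (15/75) * 4 = 60/75
  A: (19/75) * 1 = 19/75
  F: (9/75) * 5 = 45/75
  D: (15/75) * 4 = 60/75
Sum = (51 + 60 + 19 + 45 + 60)/75 = 235/75

L = 235/75 = 3.1333 bits/symbol


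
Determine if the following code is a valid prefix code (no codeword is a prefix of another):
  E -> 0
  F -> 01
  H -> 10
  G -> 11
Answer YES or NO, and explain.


Checking each pair (does one codeword prefix another?):
  E='0' vs F='01': prefix -- VIOLATION

NO -- this is NOT a valid prefix code. E (0) is a prefix of F (01).


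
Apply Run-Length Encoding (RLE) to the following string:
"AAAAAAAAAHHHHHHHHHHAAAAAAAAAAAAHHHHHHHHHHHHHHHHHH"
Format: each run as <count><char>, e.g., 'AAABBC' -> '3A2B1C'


Scanning runs left to right:
  i=0: run of 'A' x 9 -> '9A'
  i=9: run of 'H' x 10 -> '10H'
  i=19: run of 'A' x 12 -> '12A'
  i=31: run of 'H' x 18 -> '18H'

RLE = 9A10H12A18H


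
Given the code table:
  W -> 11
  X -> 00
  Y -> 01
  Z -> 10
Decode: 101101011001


Decoding:
10 -> Z
11 -> W
01 -> Y
01 -> Y
10 -> Z
01 -> Y


Result: ZWYYZY


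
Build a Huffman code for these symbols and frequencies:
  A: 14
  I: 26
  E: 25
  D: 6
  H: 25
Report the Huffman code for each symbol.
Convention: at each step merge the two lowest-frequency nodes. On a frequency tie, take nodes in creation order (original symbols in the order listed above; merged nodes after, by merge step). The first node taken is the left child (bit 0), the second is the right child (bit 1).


Huffman tree construction:
Step 1: Merge D(6) + A(14) = 20
Step 2: Merge (D+A)(20) + E(25) = 45
Step 3: Merge H(25) + I(26) = 51
Step 4: Merge ((D+A)+E)(45) + (H+I)(51) = 96
Read each symbol's code off the tree from the root (left child = 0, right child = 1).

Codes:
  A: 001 (length 3)
  I: 11 (length 2)
  E: 01 (length 2)
  D: 000 (length 3)
  H: 10 (length 2)
Average code length: 212/96 = 2.2083 bits/symbol


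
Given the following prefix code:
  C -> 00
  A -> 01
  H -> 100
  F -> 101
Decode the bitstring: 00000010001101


Decoding step by step:
Bits 00 -> C
Bits 00 -> C
Bits 00 -> C
Bits 100 -> H
Bits 01 -> A
Bits 101 -> F


Decoded message: CCCHAF


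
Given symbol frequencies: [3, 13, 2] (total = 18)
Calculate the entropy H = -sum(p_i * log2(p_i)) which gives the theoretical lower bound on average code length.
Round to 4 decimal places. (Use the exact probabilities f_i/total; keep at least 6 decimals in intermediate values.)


Per-symbol terms -p_i * log2(p_i) with p_i = f_i/18:
  p = 3/18 = 0.166667: log2(p) = -2.584963, -p*log2(p) = 0.430827
  p = 13/18 = 0.722222: log2(p) = -0.469485, -p*log2(p) = 0.339073
  p = 2/18 = 0.111111: log2(p) = -3.169925, -p*log2(p) = 0.352214
H = 0.430827 + 0.339073 + 0.352214 = 1.122114

H = 1.1221 bits/symbol
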